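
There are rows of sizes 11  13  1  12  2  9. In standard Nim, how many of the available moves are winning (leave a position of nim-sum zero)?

Compute the nim-sum pairwise:
11 ^ 13 = 6
6 ^ 1 = 7
7 ^ 12 = 11
11 ^ 2 = 9
9 ^ 9 = 0
The nim-sum is already 0, so every move leaves a nonzero nim-sum — there are no winning moves.

0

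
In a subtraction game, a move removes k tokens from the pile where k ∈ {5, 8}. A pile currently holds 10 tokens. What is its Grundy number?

2

Grundy values for subtraction set {5, 8}:
g(0) = mex{} = 0
g(1) = mex{} = 0
g(2) = mex{} = 0
g(3) = mex{} = 0
g(4) = mex{} = 0
g(5) = mex{0} = 1
g(6) = mex{0} = 1
g(7) = mex{0} = 1
g(8) = mex{0} = 1
g(9) = mex{0} = 1
g(10) = mex{0,1} = 2
So g(10) = 2.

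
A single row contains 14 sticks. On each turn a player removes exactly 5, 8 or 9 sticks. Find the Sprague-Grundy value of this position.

Build the Grundy sequence with g(k) = mex{g(k−s) : s ∈ {5, 8, 9}, s ≤ k}:
k:     0  1  2  3  4  5  6  7  8  9 10 11 12 13 14
g(k):  0  0  0  0  0  1  1  1  1  1  2  2  2  2  0
So g(14) = 0.

0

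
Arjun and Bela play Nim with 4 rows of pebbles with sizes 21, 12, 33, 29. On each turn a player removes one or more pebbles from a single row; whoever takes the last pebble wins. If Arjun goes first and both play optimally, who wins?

In binary:
  010101  (21)
  001100  (12)
  100001  (33)
  011101  (29)
  ------
  100101  (37)
The nim-sum is 37 ≠ 0, so this is an N-position: the player to move can win; Arjun has a winning move.

Arjun wins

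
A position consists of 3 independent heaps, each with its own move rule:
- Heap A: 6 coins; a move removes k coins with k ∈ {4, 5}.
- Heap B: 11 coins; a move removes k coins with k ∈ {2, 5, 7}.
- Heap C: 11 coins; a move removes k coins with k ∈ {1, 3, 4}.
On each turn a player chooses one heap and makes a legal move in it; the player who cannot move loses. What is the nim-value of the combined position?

Grundy values for heap A (subtraction set {4, 5}):
k:     0  1  2  3  4  5  6
g(k):  0  0  0  0  1  1  1
So g(6) = 1.
For heap B, compute g(0), g(1), … with moves {2, 5, 7}:
g(0) = mex{} = 0
g(1) = mex{} = 0
g(2) = mex{0} = 1
g(3) = mex{0} = 1
g(4) = mex{1} = 0
g(5) = mex{0,1} = 2
g(6) = mex{0} = 1
g(7) = mex{0,1,2} = 3
g(8) = mex{0,1} = 2
g(9) = mex{0,1,3} = 2
g(10) = mex{1,2} = 0
g(11) = mex{0,1,2} = 3
So g(11) = 3.
For heap C, compute g(0), g(1), … with moves {1, 3, 4}:
g(0) = mex{} = 0
g(1) = mex{0} = 1
g(2) = mex{1} = 0
g(3) = mex{0} = 1
g(4) = mex{0,1} = 2
g(5) = mex{0,1,2} = 3
g(6) = mex{0,1,3} = 2
g(7) = mex{1,2} = 0
g(8) = mex{0,2,3} = 1
g(9) = mex{1,2,3} = 0
g(10) = mex{0,2} = 1
g(11) = mex{0,1} = 2
So g(11) = 2.
By the Sprague-Grundy theorem, the Grundy value of a sum of independent games is the XOR of the component values.
Combined value = 1 ⊕ 3 ⊕ 2 = 0.

0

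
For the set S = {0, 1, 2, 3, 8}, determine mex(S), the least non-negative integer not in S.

4

The values 0, 1, 2, 3 are all present; 4 is the first non-negative integer missing from the set.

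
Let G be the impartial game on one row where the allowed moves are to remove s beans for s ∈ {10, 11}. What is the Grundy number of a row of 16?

1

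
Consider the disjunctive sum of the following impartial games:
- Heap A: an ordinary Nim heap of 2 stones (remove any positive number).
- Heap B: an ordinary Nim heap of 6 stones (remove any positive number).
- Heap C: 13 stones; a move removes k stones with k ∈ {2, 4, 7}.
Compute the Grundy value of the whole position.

Heap A is a plain Nim heap of size 2, so its Grundy value is 2.
Heap B is a plain Nim heap of size 6, so its Grundy value is 6.
For heap C, compute g(0), g(1), … with moves {2, 4, 7}:
k:     0  1  2  3  4  5  6  7  8  9 10 11 12 13
g(k):  0  0  1  1  2  2  0  3  1  0  2  1  0  2
So g(13) = 2.
The value of a disjunctive sum is the nim-sum of the parts.
Combined value = 2 XOR 6 XOR 2 = 6.

6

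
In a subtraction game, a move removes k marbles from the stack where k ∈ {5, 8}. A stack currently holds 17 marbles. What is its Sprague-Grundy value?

Build the Grundy sequence with g(k) = mex{g(k−s) : s ∈ {5, 8}, s ≤ k}:
k:     0  1  2  3  4  5  6  7  8  9 10 11 12 13 14 15 16 17
g(k):  0  0  0  0  0  1  1  1  1  1  2  2  2  0  0  0  0  0
So g(17) = 0.

0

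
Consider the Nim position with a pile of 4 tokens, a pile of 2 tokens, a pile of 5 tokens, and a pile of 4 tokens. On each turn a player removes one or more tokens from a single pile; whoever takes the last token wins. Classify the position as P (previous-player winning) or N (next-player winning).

N-position

Write each in binary and XOR column by column:
  100  (4)
  010  (2)
  101  (5)
  100  (4)
  ---
  111  (7)
The nim-sum is 7 ≠ 0, so this is an N-position: the player to move can win.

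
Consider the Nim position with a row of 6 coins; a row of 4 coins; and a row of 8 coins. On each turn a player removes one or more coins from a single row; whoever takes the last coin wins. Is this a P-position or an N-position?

N-position

Bitwise XOR of the heap sizes:
  0110  (6)
  0100  (4)
  1000  (8)
  ----
  1010  (10)
The nim-sum is 10 ≠ 0, so this is an N-position: the player to move can win.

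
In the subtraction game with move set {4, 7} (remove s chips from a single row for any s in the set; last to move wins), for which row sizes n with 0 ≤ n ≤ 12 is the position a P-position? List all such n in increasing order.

Compute g(0), g(1), … for moves {4, 7}:
k:     0  1  2  3  4  5  6  7  8  9 10 11 12
g(k):  0  0  0  0  1  1  1  1  2  2  2  0  0
The P-positions (g = 0) in 0..12 are 0, 1, 2, 3, 11, 12.

0, 1, 2, 3, 11, 12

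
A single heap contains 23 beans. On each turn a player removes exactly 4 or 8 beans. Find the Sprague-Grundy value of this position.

2

Build the Grundy sequence with g(k) = mex{g(k−s) : s ∈ {4, 8}, s ≤ k}:
k:     0  1  2  3  4  5  6  7  8  9 10 11 12 13 14 15 16 17 18 19 20 21 22 23
g(k):  0  0  0  0  1  1  1  1  2  2  2  2  0  0  0  0  1  1  1  1  2  2  2  2
So g(23) = 2.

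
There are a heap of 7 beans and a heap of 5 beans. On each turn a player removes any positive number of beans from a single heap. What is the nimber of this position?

2

Nim-sum: 7 ⊕ 5 = 2.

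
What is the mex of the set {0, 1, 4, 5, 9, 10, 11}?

The values 0, 1 are all present; 2 is the first non-negative integer missing from the set.

2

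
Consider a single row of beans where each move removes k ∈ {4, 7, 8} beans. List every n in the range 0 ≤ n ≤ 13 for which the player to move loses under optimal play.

0, 1, 2, 3, 12, 13

Build the Grundy sequence with g(k) = mex{g(k−s) : s ∈ {4, 7, 8}, s ≤ k}:
g(0) = mex{} = 0
g(1) = mex{} = 0
g(2) = mex{} = 0
g(3) = mex{} = 0
g(4) = mex{0} = 1
g(5) = mex{0} = 1
g(6) = mex{0} = 1
g(7) = mex{0} = 1
g(8) = mex{0,1} = 2
g(9) = mex{0,1} = 2
g(10) = mex{0,1} = 2
g(11) = mex{0,1} = 2
g(12) = mex{1,2} = 0
g(13) = mex{1,2} = 0
The P-positions (g = 0) in 0..13 are 0, 1, 2, 3, 12, 13.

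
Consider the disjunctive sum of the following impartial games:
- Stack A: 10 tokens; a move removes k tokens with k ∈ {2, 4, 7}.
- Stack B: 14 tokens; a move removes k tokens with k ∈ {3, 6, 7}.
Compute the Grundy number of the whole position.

3

Grundy values for stack A (subtraction set {2, 4, 7}):
k:     0  1  2  3  4  5  6  7  8  9 10
g(k):  0  0  1  1  2  2  0  3  1  0  2
So g(10) = 2.
Grundy values for stack B (subtraction set {3, 6, 7}):
g(0) = mex{} = 0
g(1) = mex{} = 0
g(2) = mex{} = 0
g(3) = mex{0} = 1
g(4) = mex{0} = 1
g(5) = mex{0} = 1
g(6) = mex{0,1} = 2
g(7) = mex{0,1} = 2
g(8) = mex{0,1} = 2
g(9) = mex{0,1,2} = 3
g(10) = mex{1,2} = 0
g(11) = mex{1,2} = 0
g(12) = mex{1,2,3} = 0
g(13) = mex{0,2} = 1
g(14) = mex{0,2} = 1
So g(14) = 1.
The value of a disjunctive sum is the nim-sum of the parts.
Combined value = 2 XOR 1 = 3.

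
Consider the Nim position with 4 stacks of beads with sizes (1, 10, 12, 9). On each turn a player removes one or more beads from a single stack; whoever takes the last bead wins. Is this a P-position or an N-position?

N-position

Write each in binary and XOR column by column:
  0001  (1)
  1010  (10)
  1100  (12)
  1001  (9)
  ----
  1110  (14)
The nim-sum is 14 ≠ 0, so this is an N-position: the player to move can win.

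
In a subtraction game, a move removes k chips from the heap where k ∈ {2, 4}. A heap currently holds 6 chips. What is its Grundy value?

0

Compute g(0), g(1), … for moves {2, 4}:
k:     0  1  2  3  4  5  6
g(k):  0  0  1  1  2  2  0
So g(6) = 0.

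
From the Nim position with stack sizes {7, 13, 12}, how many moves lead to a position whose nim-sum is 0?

Compute the nim-sum pairwise:
7 ^ 13 = 10
10 ^ 12 = 6
The overall nim-sum is X = 6. A stack of size p has a winning move iff p XOR X < p (reduce it to p XOR X).
  7: 7 XOR 6 = 1 < 7 — winning move (to 1).
  13: 13 XOR 6 = 11 < 13 — winning move (to 11).
  12: 12 XOR 6 = 10 < 12 — winning move (to 10).
That gives 3 winning moves.

3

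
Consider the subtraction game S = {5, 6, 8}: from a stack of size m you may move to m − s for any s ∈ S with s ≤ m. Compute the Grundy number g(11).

Grundy values for subtraction set {5, 6, 8}:
k:     0  1  2  3  4  5  6  7  8  9 10 11
g(k):  0  0  0  0  0  1  1  1  1  1  2  2
So g(11) = 2.

2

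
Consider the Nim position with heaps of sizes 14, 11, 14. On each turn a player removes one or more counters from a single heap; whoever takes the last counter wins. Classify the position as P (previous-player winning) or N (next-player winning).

Compute the nim-sum pairwise:
14 ⊕ 11 = 5
5 ⊕ 14 = 11
The nim-sum is 11 ≠ 0, so this is an N-position: the player to move can win.

N-position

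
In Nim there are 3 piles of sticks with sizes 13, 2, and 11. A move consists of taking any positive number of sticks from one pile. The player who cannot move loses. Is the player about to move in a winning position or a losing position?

Winning position

In binary:
  1101  (13)
  0010  (2)
  1011  (11)
  ----
  0100  (4)
The nim-sum is 4 ≠ 0, so this is an N-position: the player to move can win.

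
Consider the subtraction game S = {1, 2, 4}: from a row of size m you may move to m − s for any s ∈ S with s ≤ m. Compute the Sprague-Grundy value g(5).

Build the Grundy sequence with g(k) = mex{g(k−s) : s ∈ {1, 2, 4}, s ≤ k}:
g(0) = mex{} = 0
g(1) = mex{0} = 1
g(2) = mex{0,1} = 2
g(3) = mex{1,2} = 0
g(4) = mex{0,2} = 1
g(5) = mex{0,1} = 2
So g(5) = 2.

2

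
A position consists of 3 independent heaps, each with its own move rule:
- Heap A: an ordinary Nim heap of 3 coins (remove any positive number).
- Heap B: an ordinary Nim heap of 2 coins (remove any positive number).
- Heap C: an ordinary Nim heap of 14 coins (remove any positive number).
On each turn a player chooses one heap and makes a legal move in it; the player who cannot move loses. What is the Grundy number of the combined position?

Heap A is a plain Nim heap of size 3, so its Grundy value is 3.
Heap B is a plain Nim heap of size 2, so its Grundy value is 2.
Heap C is a plain Nim heap of size 14, so its Grundy value is 14.
The value of a disjunctive sum is the nim-sum of the parts.
Combined value = 3 XOR 2 XOR 14 = 15.

15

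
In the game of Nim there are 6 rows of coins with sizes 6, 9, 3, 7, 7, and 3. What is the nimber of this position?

15

Nim-sum: 6 XOR 9 XOR 3 XOR 7 XOR 7 XOR 3 = 15.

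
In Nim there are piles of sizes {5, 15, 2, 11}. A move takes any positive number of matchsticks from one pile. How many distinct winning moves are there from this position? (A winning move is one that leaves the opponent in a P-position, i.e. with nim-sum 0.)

Compute the nim-sum pairwise:
5 XOR 15 = 10
10 XOR 2 = 8
8 XOR 11 = 3
The overall nim-sum is X = 3. A pile of size p has a winning move iff p XOR X < p (reduce it to p XOR X).
  5: 5 XOR 3 = 6 ≥ 5 — no move.
  15: 15 XOR 3 = 12 < 15 — winning move (to 12).
  2: 2 XOR 3 = 1 < 2 — winning move (to 1).
  11: 11 XOR 3 = 8 < 11 — winning move (to 8).
That gives 3 winning moves.

3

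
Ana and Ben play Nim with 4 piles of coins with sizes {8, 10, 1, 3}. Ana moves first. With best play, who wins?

Ben wins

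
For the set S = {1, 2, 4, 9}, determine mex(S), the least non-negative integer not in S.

0 is not in the set, so the mex is 0.

0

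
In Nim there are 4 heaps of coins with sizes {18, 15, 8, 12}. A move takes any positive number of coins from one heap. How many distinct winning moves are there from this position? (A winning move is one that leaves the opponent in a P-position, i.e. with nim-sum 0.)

In binary:
  10010  (18)
  01111  (15)
  01000  (8)
  01100  (12)
  -----
  11001  (25)
The overall nim-sum is X = 25. A heap of size p has a winning move iff p XOR X < p (reduce it to p XOR X).
  18: 18 XOR 25 = 11 < 18 — winning move (to 11).
  15: 15 XOR 25 = 22 ≥ 15 — no move.
  8: 8 XOR 25 = 17 ≥ 8 — no move.
  12: 12 XOR 25 = 21 ≥ 12 — no move.
That gives 1 winning move.

1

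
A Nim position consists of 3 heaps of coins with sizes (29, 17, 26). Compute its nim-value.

Compute the nim-sum pairwise:
29 ^ 17 = 12
12 ^ 26 = 22

22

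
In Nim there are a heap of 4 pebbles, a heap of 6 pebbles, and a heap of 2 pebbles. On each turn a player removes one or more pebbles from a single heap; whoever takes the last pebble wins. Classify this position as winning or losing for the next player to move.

Losing position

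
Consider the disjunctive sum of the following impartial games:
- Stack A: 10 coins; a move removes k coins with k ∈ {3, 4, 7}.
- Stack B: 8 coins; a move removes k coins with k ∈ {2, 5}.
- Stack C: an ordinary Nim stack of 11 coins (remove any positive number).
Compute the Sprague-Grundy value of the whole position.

11

Grundy values for stack A (subtraction set {3, 4, 7}):
g(0) = mex{} = 0
g(1) = mex{} = 0
g(2) = mex{} = 0
g(3) = mex{0} = 1
g(4) = mex{0} = 1
g(5) = mex{0} = 1
g(6) = mex{0,1} = 2
g(7) = mex{0,1} = 2
g(8) = mex{0,1} = 2
g(9) = mex{0,1,2} = 3
g(10) = mex{1,2} = 0
So g(10) = 0.
Build the Grundy sequence for stack B with g(k) = mex{g(k−s) : s ∈ {2, 5}, s ≤ k}:
k:     0  1  2  3  4  5  6  7  8
g(k):  0  0  1  1  0  2  1  0  0
So g(8) = 0.
Stack C is a plain Nim stack of size 11, so its Grundy value is 11.
The value of a disjunctive sum is the nim-sum of the parts.
Combined value = 0 ⊕ 0 ⊕ 11 = 11.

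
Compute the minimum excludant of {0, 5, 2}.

0 is in the set but 1 is not, so the mex is 1.

1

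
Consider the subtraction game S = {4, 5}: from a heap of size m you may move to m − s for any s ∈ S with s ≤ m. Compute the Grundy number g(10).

0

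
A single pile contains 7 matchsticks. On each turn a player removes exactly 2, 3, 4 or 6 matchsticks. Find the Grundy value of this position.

3

Build the Grundy sequence with g(k) = mex{g(k−s) : s ∈ {2, 3, 4, 6}, s ≤ k}:
g(0) = mex{} = 0
g(1) = mex{} = 0
g(2) = mex{0} = 1
g(3) = mex{0} = 1
g(4) = mex{0,1} = 2
g(5) = mex{0,1} = 2
g(6) = mex{0,1,2} = 3
g(7) = mex{0,1,2} = 3
So g(7) = 3.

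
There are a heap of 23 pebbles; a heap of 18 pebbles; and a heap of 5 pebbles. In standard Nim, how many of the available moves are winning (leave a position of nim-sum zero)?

In binary:
  10111  (23)
  10010  (18)
  00101  (5)
  -----
  00000  (0)
The nim-sum is already 0, so every move leaves a nonzero nim-sum — there are no winning moves.

0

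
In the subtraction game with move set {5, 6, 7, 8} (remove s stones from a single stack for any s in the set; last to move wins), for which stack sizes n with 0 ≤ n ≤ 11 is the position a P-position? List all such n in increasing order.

0, 1, 2, 3, 4

Build the Grundy sequence with g(k) = mex{g(k−s) : s ∈ {5, 6, 7, 8}, s ≤ k}:
g(0) = mex{} = 0
g(1) = mex{} = 0
g(2) = mex{} = 0
g(3) = mex{} = 0
g(4) = mex{} = 0
g(5) = mex{0} = 1
g(6) = mex{0} = 1
g(7) = mex{0} = 1
g(8) = mex{0} = 1
g(9) = mex{0} = 1
g(10) = mex{0,1} = 2
g(11) = mex{0,1} = 2
The P-positions (g = 0) in 0..11 are 0, 1, 2, 3, 4.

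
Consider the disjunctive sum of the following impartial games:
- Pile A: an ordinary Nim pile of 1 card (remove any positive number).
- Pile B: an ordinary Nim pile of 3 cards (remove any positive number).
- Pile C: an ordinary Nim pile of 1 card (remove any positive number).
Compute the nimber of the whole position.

Pile A is a plain Nim pile of size 1, so its Grundy value is 1.
Pile B is a plain Nim pile of size 3, so its Grundy value is 3.
Pile C is a plain Nim pile of size 1, so its Grundy value is 1.
The value of a disjunctive sum is the nim-sum of the parts.
Combined value = 1 ⊕ 3 ⊕ 1 = 3.

3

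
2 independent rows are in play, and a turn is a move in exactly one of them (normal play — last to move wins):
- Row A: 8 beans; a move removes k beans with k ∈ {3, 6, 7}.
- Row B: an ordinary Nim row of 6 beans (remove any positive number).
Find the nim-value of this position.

4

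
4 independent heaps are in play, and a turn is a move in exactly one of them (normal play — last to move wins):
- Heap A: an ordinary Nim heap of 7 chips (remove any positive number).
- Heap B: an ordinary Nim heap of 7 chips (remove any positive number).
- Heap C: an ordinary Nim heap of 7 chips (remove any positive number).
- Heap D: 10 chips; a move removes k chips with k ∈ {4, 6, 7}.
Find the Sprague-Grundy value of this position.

5

Heap A is a plain Nim heap of size 7, so its Grundy value is 7.
Heap B is a plain Nim heap of size 7, so its Grundy value is 7.
Heap C is a plain Nim heap of size 7, so its Grundy value is 7.
For heap D, compute g(0), g(1), … with moves {4, 6, 7}:
k:     0  1  2  3  4  5  6  7  8  9 10
g(k):  0  0  0  0  1  1  1  1  2  2  2
So g(10) = 2.
The value of a disjunctive sum is the nim-sum of the parts.
Combined value = 7 XOR 7 XOR 7 XOR 2 = 5.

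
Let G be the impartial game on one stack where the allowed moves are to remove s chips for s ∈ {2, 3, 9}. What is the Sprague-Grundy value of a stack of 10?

2

Compute g(0), g(1), … for moves {2, 3, 9}:
k:     0  1  2  3  4  5  6  7  8  9 10
g(k):  0  0  1  1  2  0  0  1  1  2  2
So g(10) = 2.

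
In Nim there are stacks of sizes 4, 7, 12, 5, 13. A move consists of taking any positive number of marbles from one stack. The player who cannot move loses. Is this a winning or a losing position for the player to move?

Winning position

Nim-sum: 4 XOR 7 XOR 12 XOR 5 XOR 13 = 7.
The nim-sum is 7 ≠ 0, so this is an N-position: the player to move can win.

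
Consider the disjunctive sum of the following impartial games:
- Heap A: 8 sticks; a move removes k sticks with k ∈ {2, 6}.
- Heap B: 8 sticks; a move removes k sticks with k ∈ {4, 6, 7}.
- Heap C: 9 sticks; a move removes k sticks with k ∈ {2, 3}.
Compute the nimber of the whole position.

0

Build the Grundy sequence for heap A with g(k) = mex{g(k−s) : s ∈ {2, 6}, s ≤ k}:
k:     0  1  2  3  4  5  6  7  8
g(k):  0  0  1  1  0  0  1  1  0
So g(8) = 0.
Grundy values for heap B (subtraction set {4, 6, 7}):
k:     0  1  2  3  4  5  6  7  8
g(k):  0  0  0  0  1  1  1  1  2
So g(8) = 2.
Grundy values for heap C (subtraction set {2, 3}):
k:     0  1  2  3  4  5  6  7  8  9
g(k):  0  0  1  1  2  0  0  1  1  2
So g(9) = 2.
The value of a disjunctive sum is the nim-sum of the parts.
Combined value = 0 ⊕ 2 ⊕ 2 = 0.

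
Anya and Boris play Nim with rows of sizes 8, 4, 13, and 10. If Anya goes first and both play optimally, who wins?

Anya wins

Nim-sum: 8 ^ 4 ^ 13 ^ 10 = 11.
The nim-sum is 11 ≠ 0, so this is an N-position: the player to move can win; Anya has a winning move.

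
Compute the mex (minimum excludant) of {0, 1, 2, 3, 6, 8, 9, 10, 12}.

4

The values 0, 1, 2, 3 are all present; 4 is the first non-negative integer missing from the set.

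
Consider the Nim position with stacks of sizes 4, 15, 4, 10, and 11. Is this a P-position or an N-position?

N-position

Nim-sum: 4 ^ 15 ^ 4 ^ 10 ^ 11 = 14.
The nim-sum is 14 ≠ 0, so this is an N-position: the player to move can win.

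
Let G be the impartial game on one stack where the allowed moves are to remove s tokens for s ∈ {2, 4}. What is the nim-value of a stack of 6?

0

Build the Grundy sequence with g(k) = mex{g(k−s) : s ∈ {2, 4}, s ≤ k}:
k:     0  1  2  3  4  5  6
g(k):  0  0  1  1  2  2  0
So g(6) = 0.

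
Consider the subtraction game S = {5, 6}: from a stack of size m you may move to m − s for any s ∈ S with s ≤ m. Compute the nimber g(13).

Compute g(0), g(1), … for moves {5, 6}:
k:     0  1  2  3  4  5  6  7  8  9 10 11 12 13
g(k):  0  0  0  0  0  1  1  1  1  1  2  0  0  0
So g(13) = 0.

0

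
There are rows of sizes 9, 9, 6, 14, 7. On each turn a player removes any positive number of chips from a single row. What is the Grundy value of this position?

15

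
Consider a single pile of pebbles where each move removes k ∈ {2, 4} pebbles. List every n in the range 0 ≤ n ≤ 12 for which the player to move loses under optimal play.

Compute g(0), g(1), … for moves {2, 4}:
g(0) = mex{} = 0
g(1) = mex{} = 0
g(2) = mex{0} = 1
g(3) = mex{0} = 1
g(4) = mex{0,1} = 2
g(5) = mex{0,1} = 2
g(6) = mex{1,2} = 0
g(7) = mex{1,2} = 0
g(8) = mex{0,2} = 1
g(9) = mex{0,2} = 1
g(10) = mex{0,1} = 2
g(11) = mex{0,1} = 2
g(12) = mex{1,2} = 0
The P-positions (g = 0) in 0..12 are 0, 1, 6, 7, 12.

0, 1, 6, 7, 12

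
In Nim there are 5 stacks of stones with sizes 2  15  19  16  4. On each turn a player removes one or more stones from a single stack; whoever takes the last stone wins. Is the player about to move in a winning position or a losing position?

Compute the nim-sum pairwise:
2 ^ 15 = 13
13 ^ 19 = 30
30 ^ 16 = 14
14 ^ 4 = 10
The nim-sum is 10 ≠ 0, so this is an N-position: the player to move can win.

Winning position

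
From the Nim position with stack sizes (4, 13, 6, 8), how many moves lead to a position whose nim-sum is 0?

Bitwise XOR of the heap sizes:
  0100  (4)
  1101  (13)
  0110  (6)
  1000  (8)
  ----
  0111  (7)
The overall nim-sum is X = 7. A stack of size p has a winning move iff p XOR X < p (reduce it to p XOR X).
  4: 4 XOR 7 = 3 < 4 — winning move (to 3).
  13: 13 XOR 7 = 10 < 13 — winning move (to 10).
  6: 6 XOR 7 = 1 < 6 — winning move (to 1).
  8: 8 XOR 7 = 15 ≥ 8 — no move.
That gives 3 winning moves.

3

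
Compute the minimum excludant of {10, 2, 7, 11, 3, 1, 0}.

4

The values 0, 1, 2, 3 are all present; 4 is the first non-negative integer missing from the set.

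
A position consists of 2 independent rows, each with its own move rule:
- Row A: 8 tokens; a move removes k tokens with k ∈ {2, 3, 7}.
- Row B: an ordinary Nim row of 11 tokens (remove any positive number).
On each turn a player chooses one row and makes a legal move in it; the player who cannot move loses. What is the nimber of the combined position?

Grundy values for row A (subtraction set {2, 3, 7}):
k:     0  1  2  3  4  5  6  7  8
g(k):  0  0  1  1  2  0  0  1  1
So g(8) = 1.
Row B is a plain Nim row of size 11, so its Grundy value is 11.
The value of a disjunctive sum is the nim-sum of the parts.
Combined value = 1 XOR 11 = 10.

10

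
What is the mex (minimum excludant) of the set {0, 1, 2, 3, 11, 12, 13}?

4

The values 0, 1, 2, 3 are all present; 4 is the first non-negative integer missing from the set.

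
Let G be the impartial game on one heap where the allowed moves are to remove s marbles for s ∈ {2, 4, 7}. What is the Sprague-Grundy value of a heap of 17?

Grundy values for subtraction set {2, 4, 7}:
k:     0  1  2  3  4  5  6  7  8  9 10 11 12 13 14 15 16 17
g(k):  0  0  1  1  2  2  0  3  1  0  2  1  0  2  1  0  2  1
So g(17) = 1.

1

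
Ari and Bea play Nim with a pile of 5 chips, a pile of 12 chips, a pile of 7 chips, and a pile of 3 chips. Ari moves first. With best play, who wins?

Ari wins

Bitwise XOR of the heap sizes:
  0101  (5)
  1100  (12)
  0111  (7)
  0011  (3)
  ----
  1101  (13)
The nim-sum is 13 ≠ 0, so this is an N-position: the player to move can win; Ari has a winning move.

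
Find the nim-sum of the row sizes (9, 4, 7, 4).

Write each in binary and XOR column by column:
  1001  (9)
  0100  (4)
  0111  (7)
  0100  (4)
  ----
  1110  (14)

14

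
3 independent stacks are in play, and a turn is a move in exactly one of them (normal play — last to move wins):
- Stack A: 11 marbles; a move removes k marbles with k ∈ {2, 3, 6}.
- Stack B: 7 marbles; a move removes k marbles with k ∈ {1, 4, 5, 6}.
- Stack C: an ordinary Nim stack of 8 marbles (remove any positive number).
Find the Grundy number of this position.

For stack A, compute g(0), g(1), … with moves {2, 3, 6}:
g(0) = mex{} = 0
g(1) = mex{} = 0
g(2) = mex{0} = 1
g(3) = mex{0} = 1
g(4) = mex{0,1} = 2
g(5) = mex{1} = 0
g(6) = mex{0,1,2} = 3
g(7) = mex{0,2} = 1
g(8) = mex{0,1,3} = 2
g(9) = mex{1,3} = 0
g(10) = mex{1,2} = 0
g(11) = mex{0,2} = 1
So g(11) = 1.
Build the Grundy sequence for stack B with g(k) = mex{g(k−s) : s ∈ {1, 4, 5, 6}, s ≤ k}:
k:     0  1  2  3  4  5  6  7
g(k):  0  1  0  1  2  3  2  3
So g(7) = 3.
Stack C is a plain Nim stack of size 8, so its Grundy value is 8.
By the Sprague-Grundy theorem, the Grundy value of a sum of independent games is the XOR of the component values.
Combined value = 1 XOR 3 XOR 8 = 10.

10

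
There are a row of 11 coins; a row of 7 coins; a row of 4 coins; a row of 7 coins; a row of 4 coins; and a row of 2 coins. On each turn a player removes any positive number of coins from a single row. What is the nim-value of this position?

Write each in binary and XOR column by column:
  1011  (11)
  0111  (7)
  0100  (4)
  0111  (7)
  0100  (4)
  0010  (2)
  ----
  1001  (9)

9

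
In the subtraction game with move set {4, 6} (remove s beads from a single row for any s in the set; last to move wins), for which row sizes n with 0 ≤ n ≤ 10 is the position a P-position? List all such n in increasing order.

Compute g(0), g(1), … for moves {4, 6}:
k:     0  1  2  3  4  5  6  7  8  9 10
g(k):  0  0  0  0  1  1  1  1  2  2  0
The P-positions (g = 0) in 0..10 are 0, 1, 2, 3, 10.

0, 1, 2, 3, 10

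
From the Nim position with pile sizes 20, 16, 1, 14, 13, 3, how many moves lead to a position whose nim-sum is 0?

3

Compute the nim-sum pairwise:
20 ^ 16 = 4
4 ^ 1 = 5
5 ^ 14 = 11
11 ^ 13 = 6
6 ^ 3 = 5
The overall nim-sum is X = 5. A pile of size p has a winning move iff p XOR X < p (reduce it to p XOR X).
  20: 20 XOR 5 = 17 < 20 — winning move (to 17).
  16: 16 XOR 5 = 21 ≥ 16 — no move.
  1: 1 XOR 5 = 4 ≥ 1 — no move.
  14: 14 XOR 5 = 11 < 14 — winning move (to 11).
  13: 13 XOR 5 = 8 < 13 — winning move (to 8).
  3: 3 XOR 5 = 6 ≥ 3 — no move.
That gives 3 winning moves.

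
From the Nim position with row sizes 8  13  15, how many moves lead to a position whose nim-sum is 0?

3

Write each in binary and XOR column by column:
  1000  (8)
  1101  (13)
  1111  (15)
  ----
  1010  (10)
The overall nim-sum is X = 10. A row of size p has a winning move iff p XOR X < p (reduce it to p XOR X).
  8: 8 XOR 10 = 2 < 8 — winning move (to 2).
  13: 13 XOR 10 = 7 < 13 — winning move (to 7).
  15: 15 XOR 10 = 5 < 15 — winning move (to 5).
That gives 3 winning moves.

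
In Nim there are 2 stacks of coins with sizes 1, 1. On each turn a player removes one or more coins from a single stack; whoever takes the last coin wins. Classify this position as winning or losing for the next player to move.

Losing position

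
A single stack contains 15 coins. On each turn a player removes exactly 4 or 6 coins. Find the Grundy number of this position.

1

Build the Grundy sequence with g(k) = mex{g(k−s) : s ∈ {4, 6}, s ≤ k}:
k:     0  1  2  3  4  5  6  7  8  9 10 11 12 13 14 15
g(k):  0  0  0  0  1  1  1  1  2  2  0  0  0  0  1  1
So g(15) = 1.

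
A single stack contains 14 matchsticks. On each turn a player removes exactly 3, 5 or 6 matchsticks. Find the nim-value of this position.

1

Grundy values for subtraction set {3, 5, 6}:
k:     0  1  2  3  4  5  6  7  8  9 10 11 12 13 14
g(k):  0  0  0  1  1  1  2  2  2  0  0  0  1  1  1
So g(14) = 1.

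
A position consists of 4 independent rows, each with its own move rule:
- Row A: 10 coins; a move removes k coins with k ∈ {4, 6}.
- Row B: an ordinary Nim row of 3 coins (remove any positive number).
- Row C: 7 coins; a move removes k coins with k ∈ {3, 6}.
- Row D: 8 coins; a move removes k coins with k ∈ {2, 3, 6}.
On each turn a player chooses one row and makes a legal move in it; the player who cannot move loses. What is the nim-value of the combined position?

Build the Grundy sequence for row A with g(k) = mex{g(k−s) : s ∈ {4, 6}, s ≤ k}:
k:     0  1  2  3  4  5  6  7  8  9 10
g(k):  0  0  0  0  1  1  1  1  2  2  0
So g(10) = 0.
Row B is a plain Nim row of size 3, so its Grundy value is 3.
For row C, compute g(0), g(1), … with moves {3, 6}:
k:     0  1  2  3  4  5  6  7
g(k):  0  0  0  1  1  1  2  2
So g(7) = 2.
Grundy values for row D (subtraction set {2, 3, 6}):
k:     0  1  2  3  4  5  6  7  8
g(k):  0  0  1  1  2  0  3  1  2
So g(8) = 2.
The value of a disjunctive sum is the nim-sum of the parts.
Combined value = 0 ⊕ 3 ⊕ 2 ⊕ 2 = 3.

3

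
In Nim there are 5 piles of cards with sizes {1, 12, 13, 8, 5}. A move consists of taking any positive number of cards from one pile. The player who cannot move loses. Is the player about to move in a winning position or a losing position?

Bitwise XOR of the heap sizes:
  0001  (1)
  1100  (12)
  1101  (13)
  1000  (8)
  0101  (5)
  ----
  1101  (13)
The nim-sum is 13 ≠ 0, so this is an N-position: the player to move can win.

Winning position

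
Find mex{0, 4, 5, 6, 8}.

0 is in the set but 1 is not, so the mex is 1.

1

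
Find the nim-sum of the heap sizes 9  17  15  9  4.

26

Write each in binary and XOR column by column:
  01001  (9)
  10001  (17)
  01111  (15)
  01001  (9)
  00100  (4)
  -----
  11010  (26)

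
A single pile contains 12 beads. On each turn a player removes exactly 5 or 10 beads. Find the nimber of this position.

2

Grundy values for subtraction set {5, 10}:
k:     0  1  2  3  4  5  6  7  8  9 10 11 12
g(k):  0  0  0  0  0  1  1  1  1  1  2  2  2
So g(12) = 2.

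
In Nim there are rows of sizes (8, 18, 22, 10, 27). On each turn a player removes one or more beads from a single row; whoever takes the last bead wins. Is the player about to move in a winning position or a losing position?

Compute the nim-sum pairwise:
8 ^ 18 = 26
26 ^ 22 = 12
12 ^ 10 = 6
6 ^ 27 = 29
The nim-sum is 29 ≠ 0, so this is an N-position: the player to move can win.

Winning position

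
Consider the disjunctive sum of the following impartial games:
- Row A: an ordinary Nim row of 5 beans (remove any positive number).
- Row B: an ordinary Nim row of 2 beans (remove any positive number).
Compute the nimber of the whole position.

7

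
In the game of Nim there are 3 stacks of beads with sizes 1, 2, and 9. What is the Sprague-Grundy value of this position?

Compute the nim-sum pairwise:
1 ^ 2 = 3
3 ^ 9 = 10

10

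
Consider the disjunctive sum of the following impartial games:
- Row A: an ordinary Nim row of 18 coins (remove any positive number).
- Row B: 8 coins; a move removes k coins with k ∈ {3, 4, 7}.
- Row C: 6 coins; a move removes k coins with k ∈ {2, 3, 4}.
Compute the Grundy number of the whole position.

Row A is a plain Nim row of size 18, so its Grundy value is 18.
Grundy values for row B (subtraction set {3, 4, 7}):
k:     0  1  2  3  4  5  6  7  8
g(k):  0  0  0  1  1  1  2  2  2
So g(8) = 2.
Build the Grundy sequence for row C with g(k) = mex{g(k−s) : s ∈ {2, 3, 4}, s ≤ k}:
k:     0  1  2  3  4  5  6
g(k):  0  0  1  1  2  2  0
So g(6) = 0.
By the Sprague-Grundy theorem, the Grundy value of a sum of independent games is the XOR of the component values.
Combined value = 18 ⊕ 2 ⊕ 0 = 16.

16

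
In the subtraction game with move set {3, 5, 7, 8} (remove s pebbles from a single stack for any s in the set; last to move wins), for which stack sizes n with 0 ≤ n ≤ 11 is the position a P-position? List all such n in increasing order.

0, 1, 2, 11

Grundy values for subtraction set {3, 5, 7, 8}:
g(0) = mex{} = 0
g(1) = mex{} = 0
g(2) = mex{} = 0
g(3) = mex{0} = 1
g(4) = mex{0} = 1
g(5) = mex{0} = 1
g(6) = mex{0,1} = 2
g(7) = mex{0,1} = 2
g(8) = mex{0,1} = 2
g(9) = mex{0,1,2} = 3
g(10) = mex{0,1,2} = 3
g(11) = mex{1,2} = 0
The P-positions (g = 0) in 0..11 are 0, 1, 2, 11.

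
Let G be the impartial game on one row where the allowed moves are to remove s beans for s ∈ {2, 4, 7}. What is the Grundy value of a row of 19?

2

Compute g(0), g(1), … for moves {2, 4, 7}:
k:     0  1  2  3  4  5  6  7  8  9 10 11 12 13 14 15 16 17 18 19
g(k):  0  0  1  1  2  2  0  3  1  0  2  1  0  2  1  0  2  1  0  2
So g(19) = 2.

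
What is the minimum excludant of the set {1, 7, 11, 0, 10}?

The values 0, 1 are all present; 2 is the first non-negative integer missing from the set.

2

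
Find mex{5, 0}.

1

0 is in the set but 1 is not, so the mex is 1.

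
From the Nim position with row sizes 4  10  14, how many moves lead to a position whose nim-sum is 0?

Nim-sum: 4 XOR 10 XOR 14 = 0.
The nim-sum is already 0, so every move leaves a nonzero nim-sum — there are no winning moves.

0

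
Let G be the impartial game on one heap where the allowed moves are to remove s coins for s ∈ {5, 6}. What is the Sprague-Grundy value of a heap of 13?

0

Grundy values for subtraction set {5, 6}:
g(0) = mex{} = 0
g(1) = mex{} = 0
g(2) = mex{} = 0
g(3) = mex{} = 0
g(4) = mex{} = 0
g(5) = mex{0} = 1
g(6) = mex{0} = 1
g(7) = mex{0} = 1
g(8) = mex{0} = 1
g(9) = mex{0} = 1
g(10) = mex{0,1} = 2
g(11) = mex{1} = 0
g(12) = mex{1} = 0
g(13) = mex{1} = 0
So g(13) = 0.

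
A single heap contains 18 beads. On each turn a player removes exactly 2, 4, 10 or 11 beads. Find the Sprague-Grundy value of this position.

Build the Grundy sequence with g(k) = mex{g(k−s) : s ∈ {2, 4, 10, 11}, s ≤ k}:
k:     0  1  2  3  4  5  6  7  8  9 10 11 12 13 14 15 16 17 18
g(k):  0  0  1  1  2  2  0  0  1  1  2  2  3  0  0  1  1  2  2
So g(18) = 2.

2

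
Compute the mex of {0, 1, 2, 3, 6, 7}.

4

The values 0, 1, 2, 3 are all present; 4 is the first non-negative integer missing from the set.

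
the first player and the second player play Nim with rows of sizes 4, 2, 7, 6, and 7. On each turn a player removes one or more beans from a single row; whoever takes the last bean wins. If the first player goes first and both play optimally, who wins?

Compute the nim-sum pairwise:
4 ^ 2 = 6
6 ^ 7 = 1
1 ^ 6 = 7
7 ^ 7 = 0
The nim-sum is 0, so this is a P-position: the player to move is in a losing position under optimal play; the first player is about to move from it and so loses — the second player wins.

the second player wins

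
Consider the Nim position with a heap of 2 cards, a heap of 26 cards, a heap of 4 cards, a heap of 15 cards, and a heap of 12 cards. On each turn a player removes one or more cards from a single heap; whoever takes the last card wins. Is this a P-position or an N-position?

N-position

Nim-sum: 2 ^ 26 ^ 4 ^ 15 ^ 12 = 31.
The nim-sum is 31 ≠ 0, so this is an N-position: the player to move can win.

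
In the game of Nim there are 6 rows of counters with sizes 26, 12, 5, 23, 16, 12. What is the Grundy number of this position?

24

In binary:
  11010  (26)
  01100  (12)
  00101  (5)
  10111  (23)
  10000  (16)
  01100  (12)
  -----
  11000  (24)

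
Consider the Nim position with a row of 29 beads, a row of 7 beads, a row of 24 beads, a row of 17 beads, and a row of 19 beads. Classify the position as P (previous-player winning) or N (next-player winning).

P-position

In binary:
  11101  (29)
  00111  (7)
  11000  (24)
  10001  (17)
  10011  (19)
  -----
  00000  (0)
The nim-sum is 0, so this is a P-position: the player to move is in a losing position under optimal play.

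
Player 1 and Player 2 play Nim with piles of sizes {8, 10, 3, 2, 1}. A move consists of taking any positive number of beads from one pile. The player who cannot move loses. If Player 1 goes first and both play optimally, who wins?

Compute the nim-sum pairwise:
8 ⊕ 10 = 2
2 ⊕ 3 = 1
1 ⊕ 2 = 3
3 ⊕ 1 = 2
The nim-sum is 2 ≠ 0, so this is an N-position: the player to move can win; Player 1 has a winning move.

Player 1 wins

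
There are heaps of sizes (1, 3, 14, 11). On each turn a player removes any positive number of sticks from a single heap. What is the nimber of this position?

7

Compute the nim-sum pairwise:
1 ^ 3 = 2
2 ^ 14 = 12
12 ^ 11 = 7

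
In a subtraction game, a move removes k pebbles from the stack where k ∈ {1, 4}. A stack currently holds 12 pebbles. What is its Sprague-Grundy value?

0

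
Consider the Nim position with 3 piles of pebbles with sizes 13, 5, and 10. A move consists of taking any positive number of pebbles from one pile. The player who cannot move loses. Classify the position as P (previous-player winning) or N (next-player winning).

Write each in binary and XOR column by column:
  1101  (13)
  0101  (5)
  1010  (10)
  ----
  0010  (2)
The nim-sum is 2 ≠ 0, so this is an N-position: the player to move can win.

N-position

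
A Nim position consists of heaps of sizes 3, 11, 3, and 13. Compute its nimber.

Compute the nim-sum pairwise:
3 XOR 11 = 8
8 XOR 3 = 11
11 XOR 13 = 6

6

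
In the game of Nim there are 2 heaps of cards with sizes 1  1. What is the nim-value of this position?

0

Nim-sum: 1 ^ 1 = 0.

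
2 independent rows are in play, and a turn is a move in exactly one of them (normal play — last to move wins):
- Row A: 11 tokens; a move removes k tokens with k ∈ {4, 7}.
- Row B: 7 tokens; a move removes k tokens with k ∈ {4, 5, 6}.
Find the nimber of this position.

Build the Grundy sequence for row A with g(k) = mex{g(k−s) : s ∈ {4, 7}, s ≤ k}:
g(0) = mex{} = 0
g(1) = mex{} = 0
g(2) = mex{} = 0
g(3) = mex{} = 0
g(4) = mex{0} = 1
g(5) = mex{0} = 1
g(6) = mex{0} = 1
g(7) = mex{0} = 1
g(8) = mex{0,1} = 2
g(9) = mex{0,1} = 2
g(10) = mex{0,1} = 2
g(11) = mex{1} = 0
So g(11) = 0.
Build the Grundy sequence for row B with g(k) = mex{g(k−s) : s ∈ {4, 5, 6}, s ≤ k}:
g(0) = mex{} = 0
g(1) = mex{} = 0
g(2) = mex{} = 0
g(3) = mex{} = 0
g(4) = mex{0} = 1
g(5) = mex{0} = 1
g(6) = mex{0} = 1
g(7) = mex{0} = 1
So g(7) = 1.
By the Sprague-Grundy theorem, the Grundy value of a sum of independent games is the XOR of the component values.
Combined value = 0 ⊕ 1 = 1.

1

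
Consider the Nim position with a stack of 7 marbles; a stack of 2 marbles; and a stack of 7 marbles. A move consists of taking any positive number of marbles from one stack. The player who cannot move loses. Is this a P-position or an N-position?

Write each in binary and XOR column by column:
  111  (7)
  010  (2)
  111  (7)
  ---
  010  (2)
The nim-sum is 2 ≠ 0, so this is an N-position: the player to move can win.

N-position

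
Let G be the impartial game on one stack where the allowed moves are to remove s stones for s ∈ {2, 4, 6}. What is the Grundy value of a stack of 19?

1

Compute g(0), g(1), … for moves {2, 4, 6}:
k:     0  1  2  3  4  5  6  7  8  9 10 11 12 13 14 15 16 17 18 19
g(k):  0  0  1  1  2  2  3  3  0  0  1  1  2  2  3  3  0  0  1  1
So g(19) = 1.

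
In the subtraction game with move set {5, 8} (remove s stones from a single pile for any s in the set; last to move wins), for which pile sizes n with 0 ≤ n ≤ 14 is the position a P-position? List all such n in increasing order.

0, 1, 2, 3, 4, 13, 14

Compute g(0), g(1), … for moves {5, 8}:
g(0) = mex{} = 0
g(1) = mex{} = 0
g(2) = mex{} = 0
g(3) = mex{} = 0
g(4) = mex{} = 0
g(5) = mex{0} = 1
g(6) = mex{0} = 1
g(7) = mex{0} = 1
g(8) = mex{0} = 1
g(9) = mex{0} = 1
g(10) = mex{0,1} = 2
g(11) = mex{0,1} = 2
g(12) = mex{0,1} = 2
g(13) = mex{1} = 0
g(14) = mex{1} = 0
The P-positions (g = 0) in 0..14 are 0, 1, 2, 3, 4, 13, 14.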